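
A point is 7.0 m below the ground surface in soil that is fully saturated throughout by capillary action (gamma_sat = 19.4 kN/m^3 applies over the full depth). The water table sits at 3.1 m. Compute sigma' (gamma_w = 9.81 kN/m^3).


Result: 97.54 kPa

Derivation:
Total stress = gamma_sat * depth
sigma = 19.4 * 7.0 = 135.8 kPa
Pore water pressure u = gamma_w * (depth - d_wt)
u = 9.81 * (7.0 - 3.1) = 38.259 kPa
Effective stress = sigma - u
sigma' = 135.8 - 38.259 = 97.54 kPa


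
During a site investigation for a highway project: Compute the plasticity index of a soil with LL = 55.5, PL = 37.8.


Result: 17.7

Derivation:
Using PI = LL - PL
PI = 55.5 - 37.8
PI = 17.7


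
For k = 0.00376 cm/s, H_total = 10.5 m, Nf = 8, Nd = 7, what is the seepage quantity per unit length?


Convert k to m/s for unit consistency with H:
k = 0.00376 cm/s = 0.00376 / 100 m/s = 3.76e-05 m/s
Using q = k * H * Nf / Nd
Nf / Nd = 8 / 7 = 1.1429
q = 3.76e-05 * 10.5 * 1.1429
q = 0.0004512 m^3/s per m


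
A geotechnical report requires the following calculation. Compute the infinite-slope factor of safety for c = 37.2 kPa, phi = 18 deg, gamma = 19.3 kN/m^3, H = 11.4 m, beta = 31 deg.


Result: 0.924

Derivation:
Using Fs = c / (gamma*H*sin(beta)*cos(beta)) + tan(phi)/tan(beta)
Cohesion contribution = 37.2 / (19.3*11.4*sin(31)*cos(31))
Cohesion contribution = 0.38298
Friction contribution = tan(18)/tan(31) = 0.540757
Fs = 0.38298 + 0.540757
Fs = 0.924


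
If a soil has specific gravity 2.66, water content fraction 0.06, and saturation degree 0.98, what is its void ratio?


Using the relation e = Gs * w / S
e = 2.66 * 0.06 / 0.98
e = 0.1629


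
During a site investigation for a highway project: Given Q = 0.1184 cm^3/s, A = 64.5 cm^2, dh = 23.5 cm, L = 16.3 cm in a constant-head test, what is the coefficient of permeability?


Compute hydraulic gradient:
i = dh / L = 23.5 / 16.3 = 1.44172
Then apply Darcy's law:
k = Q / (A * i)
k = 0.1184 / (64.5 * 1.44172)
k = 0.1184 / 92.9908
k = 0.001273 cm/s


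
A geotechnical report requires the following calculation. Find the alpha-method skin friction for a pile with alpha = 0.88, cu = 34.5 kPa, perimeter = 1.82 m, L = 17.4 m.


Using Qs = alpha * cu * perimeter * L
Qs = 0.88 * 34.5 * 1.82 * 17.4
Qs = 961.44 kN


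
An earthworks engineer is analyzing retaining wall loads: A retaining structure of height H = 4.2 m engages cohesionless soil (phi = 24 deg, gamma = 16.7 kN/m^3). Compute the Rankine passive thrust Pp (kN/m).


Compute passive earth pressure coefficient:
Kp = tan^2(45 + phi/2) = tan^2(57.0) = 2.371184
Compute passive force:
Pp = 0.5 * Kp * gamma * H^2
Pp = 0.5 * 2.371184 * 16.7 * 4.2^2
Pp = 349.26 kN/m


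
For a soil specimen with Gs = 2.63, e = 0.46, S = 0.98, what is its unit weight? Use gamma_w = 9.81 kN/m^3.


Using gamma = gamma_w * (Gs + S*e) / (1 + e)
Numerator: Gs + S*e = 2.63 + 0.98*0.46 = 3.0808
Denominator: 1 + e = 1 + 0.46 = 1.46
gamma = 9.81 * 3.0808 / 1.46
gamma = 20.7 kN/m^3


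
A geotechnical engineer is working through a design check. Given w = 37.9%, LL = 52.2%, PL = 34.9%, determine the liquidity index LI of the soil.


First compute the plasticity index:
PI = LL - PL = 52.2 - 34.9 = 17.3
Then compute the liquidity index:
LI = (w - PL) / PI
LI = (37.9 - 34.9) / 17.3
LI = 0.173


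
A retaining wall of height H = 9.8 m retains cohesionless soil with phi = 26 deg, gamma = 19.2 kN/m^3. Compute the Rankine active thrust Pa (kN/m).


Compute active earth pressure coefficient:
Ka = tan^2(45 - phi/2) = tan^2(32.0) = 0.390462
Compute active force:
Pa = 0.5 * Ka * gamma * H^2
Pa = 0.5 * 0.390462 * 19.2 * 9.8^2
Pa = 360.0 kN/m


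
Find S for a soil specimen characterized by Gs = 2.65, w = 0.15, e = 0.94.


Using S = Gs * w / e
S = 2.65 * 0.15 / 0.94
S = 0.4229


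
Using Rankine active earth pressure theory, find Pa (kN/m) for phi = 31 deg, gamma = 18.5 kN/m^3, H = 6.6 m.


Compute active earth pressure coefficient:
Ka = tan^2(45 - phi/2) = tan^2(29.5) = 0.320099
Compute active force:
Pa = 0.5 * Ka * gamma * H^2
Pa = 0.5 * 0.320099 * 18.5 * 6.6^2
Pa = 128.98 kN/m


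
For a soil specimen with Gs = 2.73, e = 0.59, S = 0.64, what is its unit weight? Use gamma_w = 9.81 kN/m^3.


Using gamma = gamma_w * (Gs + S*e) / (1 + e)
Numerator: Gs + S*e = 2.73 + 0.64*0.59 = 3.1076
Denominator: 1 + e = 1 + 0.59 = 1.59
gamma = 9.81 * 3.1076 / 1.59
gamma = 19.173 kN/m^3


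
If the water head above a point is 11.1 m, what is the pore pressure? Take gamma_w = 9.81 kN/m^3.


Using u = gamma_w * h_w
u = 9.81 * 11.1
u = 108.89 kPa


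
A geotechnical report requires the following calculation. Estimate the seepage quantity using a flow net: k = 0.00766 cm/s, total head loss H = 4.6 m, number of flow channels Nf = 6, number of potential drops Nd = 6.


Convert k to m/s for unit consistency with H:
k = 0.00766 cm/s = 0.00766 / 100 m/s = 7.66e-05 m/s
Using q = k * H * Nf / Nd
Nf / Nd = 6 / 6 = 1.0
q = 7.66e-05 * 4.6 * 1.0
q = 0.0003524 m^3/s per m


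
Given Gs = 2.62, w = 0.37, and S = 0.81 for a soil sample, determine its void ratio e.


Using the relation e = Gs * w / S
e = 2.62 * 0.37 / 0.81
e = 1.1968


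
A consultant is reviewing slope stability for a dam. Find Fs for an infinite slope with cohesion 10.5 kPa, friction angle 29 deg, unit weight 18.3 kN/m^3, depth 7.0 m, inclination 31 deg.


Result: 1.108

Derivation:
Using Fs = c / (gamma*H*sin(beta)*cos(beta)) + tan(phi)/tan(beta)
Cohesion contribution = 10.5 / (18.3*7.0*sin(31)*cos(31))
Cohesion contribution = 0.185667
Friction contribution = tan(29)/tan(31) = 0.922525
Fs = 0.185667 + 0.922525
Fs = 1.108


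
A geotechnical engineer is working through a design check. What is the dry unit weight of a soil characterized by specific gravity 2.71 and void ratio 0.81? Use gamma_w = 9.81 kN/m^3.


Using gamma_d = Gs * gamma_w / (1 + e)
gamma_d = 2.71 * 9.81 / (1 + 0.81)
gamma_d = 2.71 * 9.81 / 1.81
gamma_d = 14.688 kN/m^3


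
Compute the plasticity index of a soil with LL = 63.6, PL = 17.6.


Using PI = LL - PL
PI = 63.6 - 17.6
PI = 46.0


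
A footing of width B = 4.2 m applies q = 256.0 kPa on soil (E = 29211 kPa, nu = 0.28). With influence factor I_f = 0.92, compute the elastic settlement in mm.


Using Se = q * B * (1 - nu^2) * I_f / E
1 - nu^2 = 1 - 0.28^2 = 0.9216
Se = 256.0 * 4.2 * 0.9216 * 0.92 / 29211
Se = 0.031209 m
Convert to mm: Se = 0.031209 * 1000 = 31.209 mm


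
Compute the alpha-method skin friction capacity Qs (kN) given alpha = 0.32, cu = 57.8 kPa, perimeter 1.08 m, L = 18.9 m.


Using Qs = alpha * cu * perimeter * L
Qs = 0.32 * 57.8 * 1.08 * 18.9
Qs = 377.54 kN


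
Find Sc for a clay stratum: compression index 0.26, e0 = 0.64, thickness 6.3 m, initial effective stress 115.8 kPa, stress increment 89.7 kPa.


Using Sc = Cc * H / (1 + e0) * log10((sigma0 + delta_sigma) / sigma0)
Stress ratio = (115.8 + 89.7) / 115.8 = 1.77461
log10(1.77461) = 0.249103
Cc * H / (1 + e0) = 0.26 * 6.3 / (1 + 0.64) = 0.99878
Sc = 0.99878 * 0.249103
Sc = 0.2488 m


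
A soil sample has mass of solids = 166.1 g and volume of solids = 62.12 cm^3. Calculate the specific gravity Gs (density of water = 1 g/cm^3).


Using Gs = m_s / (V_s * rho_w)
Since rho_w = 1 g/cm^3:
Gs = 166.1 / 62.12
Gs = 2.674


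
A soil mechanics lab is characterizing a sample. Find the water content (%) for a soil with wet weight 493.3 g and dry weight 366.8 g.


Result: 34.49 %

Derivation:
Using w = (m_wet - m_dry) / m_dry * 100
m_wet - m_dry = 493.3 - 366.8 = 126.5 g
w = 126.5 / 366.8 * 100
w = 34.49 %


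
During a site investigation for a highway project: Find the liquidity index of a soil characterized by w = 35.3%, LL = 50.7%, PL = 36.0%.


First compute the plasticity index:
PI = LL - PL = 50.7 - 36.0 = 14.7
Then compute the liquidity index:
LI = (w - PL) / PI
LI = (35.3 - 36.0) / 14.7
LI = -0.048


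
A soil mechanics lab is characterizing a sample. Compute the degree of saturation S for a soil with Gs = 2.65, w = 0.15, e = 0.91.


Using S = Gs * w / e
S = 2.65 * 0.15 / 0.91
S = 0.4368


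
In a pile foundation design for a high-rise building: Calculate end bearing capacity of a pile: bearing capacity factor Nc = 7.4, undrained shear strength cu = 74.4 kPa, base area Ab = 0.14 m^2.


Result: 77.08 kN

Derivation:
Using Qb = Nc * cu * Ab
Qb = 7.4 * 74.4 * 0.14
Qb = 77.08 kN


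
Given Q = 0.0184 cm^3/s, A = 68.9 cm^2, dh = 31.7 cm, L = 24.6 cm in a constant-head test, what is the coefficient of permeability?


Result: 0.000207 cm/s

Derivation:
Compute hydraulic gradient:
i = dh / L = 31.7 / 24.6 = 1.28862
Then apply Darcy's law:
k = Q / (A * i)
k = 0.0184 / (68.9 * 1.28862)
k = 0.0184 / 88.7858
k = 0.000207 cm/s


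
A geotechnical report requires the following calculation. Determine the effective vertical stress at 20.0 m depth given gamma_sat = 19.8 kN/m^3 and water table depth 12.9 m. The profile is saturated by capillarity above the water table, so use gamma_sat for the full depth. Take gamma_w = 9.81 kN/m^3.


Total stress = gamma_sat * depth
sigma = 19.8 * 20.0 = 396.0 kPa
Pore water pressure u = gamma_w * (depth - d_wt)
u = 9.81 * (20.0 - 12.9) = 69.651 kPa
Effective stress = sigma - u
sigma' = 396.0 - 69.651 = 326.35 kPa


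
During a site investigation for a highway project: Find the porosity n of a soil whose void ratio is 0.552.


Using the relation n = e / (1 + e)
n = 0.552 / (1 + 0.552)
n = 0.552 / 1.552
n = 0.3557


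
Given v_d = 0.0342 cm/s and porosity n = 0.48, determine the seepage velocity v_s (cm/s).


Using v_s = v_d / n
v_s = 0.0342 / 0.48
v_s = 0.07125 cm/s


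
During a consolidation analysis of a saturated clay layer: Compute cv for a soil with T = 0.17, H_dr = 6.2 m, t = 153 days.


Using cv = T * H_dr^2 / t
H_dr^2 = 6.2^2 = 38.44
cv = 0.17 * 38.44 / 153
cv = 0.04271 m^2/day


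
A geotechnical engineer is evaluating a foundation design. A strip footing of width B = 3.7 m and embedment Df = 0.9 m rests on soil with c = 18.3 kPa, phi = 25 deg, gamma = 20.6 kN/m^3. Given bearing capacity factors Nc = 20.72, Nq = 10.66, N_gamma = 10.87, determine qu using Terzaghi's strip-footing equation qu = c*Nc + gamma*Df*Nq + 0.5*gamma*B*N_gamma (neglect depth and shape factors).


Compute qu = c*Nc + gamma*Df*Nq + 0.5*gamma*B*N_gamma
Term 1: 18.3 * 20.72 = 379.176
Term 2: 20.6 * 0.9 * 10.66 = 197.6364
Term 3: 0.5 * 20.6 * 3.7 * 10.87 = 414.2557
qu = 379.176 + 197.6364 + 414.2557
qu = 991.07 kPa


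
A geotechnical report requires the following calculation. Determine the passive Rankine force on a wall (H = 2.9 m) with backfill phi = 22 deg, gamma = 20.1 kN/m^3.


Compute passive earth pressure coefficient:
Kp = tan^2(45 + phi/2) = tan^2(56.0) = 2.197987
Compute passive force:
Pp = 0.5 * Kp * gamma * H^2
Pp = 0.5 * 2.197987 * 20.1 * 2.9^2
Pp = 185.77 kN/m


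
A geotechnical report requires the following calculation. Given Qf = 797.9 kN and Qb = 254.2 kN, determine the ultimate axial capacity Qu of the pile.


Using Qu = Qf + Qb
Qu = 797.9 + 254.2
Qu = 1052.1 kN


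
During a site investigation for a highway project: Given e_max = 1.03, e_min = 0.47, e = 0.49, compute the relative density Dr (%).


Result: 96.43 %

Derivation:
Using Dr = (e_max - e) / (e_max - e_min) * 100
e_max - e = 1.03 - 0.49 = 0.54
e_max - e_min = 1.03 - 0.47 = 0.56
Dr = 0.54 / 0.56 * 100
Dr = 96.43 %


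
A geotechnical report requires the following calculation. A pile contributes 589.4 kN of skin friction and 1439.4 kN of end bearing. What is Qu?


Result: 2028.8 kN

Derivation:
Using Qu = Qf + Qb
Qu = 589.4 + 1439.4
Qu = 2028.8 kN


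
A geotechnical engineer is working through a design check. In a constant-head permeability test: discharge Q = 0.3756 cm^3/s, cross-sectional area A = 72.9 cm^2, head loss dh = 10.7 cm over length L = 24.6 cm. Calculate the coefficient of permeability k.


Compute hydraulic gradient:
i = dh / L = 10.7 / 24.6 = 0.434959
Then apply Darcy's law:
k = Q / (A * i)
k = 0.3756 / (72.9 * 0.434959)
k = 0.3756 / 31.7085
k = 0.011845 cm/s


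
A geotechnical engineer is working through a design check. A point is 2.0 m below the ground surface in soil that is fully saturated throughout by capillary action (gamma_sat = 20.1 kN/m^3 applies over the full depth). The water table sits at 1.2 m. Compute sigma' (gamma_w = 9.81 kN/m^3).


Result: 32.35 kPa

Derivation:
Total stress = gamma_sat * depth
sigma = 20.1 * 2.0 = 40.2 kPa
Pore water pressure u = gamma_w * (depth - d_wt)
u = 9.81 * (2.0 - 1.2) = 7.848 kPa
Effective stress = sigma - u
sigma' = 40.2 - 7.848 = 32.35 kPa


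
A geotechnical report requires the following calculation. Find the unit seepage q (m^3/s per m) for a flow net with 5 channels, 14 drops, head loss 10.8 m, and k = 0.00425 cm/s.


Convert k to m/s for unit consistency with H:
k = 0.00425 cm/s = 0.00425 / 100 m/s = 4.25e-05 m/s
Using q = k * H * Nf / Nd
Nf / Nd = 5 / 14 = 0.3571
q = 4.25e-05 * 10.8 * 0.3571
q = 0.0001639 m^3/s per m


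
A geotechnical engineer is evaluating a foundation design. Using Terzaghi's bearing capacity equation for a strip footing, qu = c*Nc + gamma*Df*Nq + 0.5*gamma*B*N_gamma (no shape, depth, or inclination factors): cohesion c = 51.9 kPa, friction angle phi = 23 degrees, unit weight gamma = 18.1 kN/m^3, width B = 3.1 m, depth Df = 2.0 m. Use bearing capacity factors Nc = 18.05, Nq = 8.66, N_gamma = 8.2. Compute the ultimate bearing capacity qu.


Compute qu = c*Nc + gamma*Df*Nq + 0.5*gamma*B*N_gamma
Term 1: 51.9 * 18.05 = 936.795
Term 2: 18.1 * 2.0 * 8.66 = 313.492
Term 3: 0.5 * 18.1 * 3.1 * 8.2 = 230.051
qu = 936.795 + 313.492 + 230.051
qu = 1480.34 kPa


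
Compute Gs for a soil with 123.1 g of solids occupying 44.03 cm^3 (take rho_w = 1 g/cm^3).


Using Gs = m_s / (V_s * rho_w)
Since rho_w = 1 g/cm^3:
Gs = 123.1 / 44.03
Gs = 2.796


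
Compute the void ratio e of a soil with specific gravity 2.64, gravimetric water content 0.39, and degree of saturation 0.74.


Using the relation e = Gs * w / S
e = 2.64 * 0.39 / 0.74
e = 1.3914


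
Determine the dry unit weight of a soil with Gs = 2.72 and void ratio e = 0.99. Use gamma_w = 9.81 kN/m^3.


Using gamma_d = Gs * gamma_w / (1 + e)
gamma_d = 2.72 * 9.81 / (1 + 0.99)
gamma_d = 2.72 * 9.81 / 1.99
gamma_d = 13.409 kN/m^3


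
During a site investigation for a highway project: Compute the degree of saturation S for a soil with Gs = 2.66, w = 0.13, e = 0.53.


Result: 0.6525

Derivation:
Using S = Gs * w / e
S = 2.66 * 0.13 / 0.53
S = 0.6525


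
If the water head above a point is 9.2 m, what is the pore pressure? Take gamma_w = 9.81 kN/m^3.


Using u = gamma_w * h_w
u = 9.81 * 9.2
u = 90.25 kPa


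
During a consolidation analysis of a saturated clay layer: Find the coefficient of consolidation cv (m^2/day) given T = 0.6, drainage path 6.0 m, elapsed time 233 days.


Result: 0.0927 m^2/day

Derivation:
Using cv = T * H_dr^2 / t
H_dr^2 = 6.0^2 = 36.0
cv = 0.6 * 36.0 / 233
cv = 0.0927 m^2/day


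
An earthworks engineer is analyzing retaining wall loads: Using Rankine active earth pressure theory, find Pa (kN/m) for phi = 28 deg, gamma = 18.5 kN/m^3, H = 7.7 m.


Result: 198.0 kN/m

Derivation:
Compute active earth pressure coefficient:
Ka = tan^2(45 - phi/2) = tan^2(31.0) = 0.361033
Compute active force:
Pa = 0.5 * Ka * gamma * H^2
Pa = 0.5 * 0.361033 * 18.5 * 7.7^2
Pa = 198.0 kN/m


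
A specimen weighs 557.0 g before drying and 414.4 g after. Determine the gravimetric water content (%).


Result: 34.41 %

Derivation:
Using w = (m_wet - m_dry) / m_dry * 100
m_wet - m_dry = 557.0 - 414.4 = 142.6 g
w = 142.6 / 414.4 * 100
w = 34.41 %


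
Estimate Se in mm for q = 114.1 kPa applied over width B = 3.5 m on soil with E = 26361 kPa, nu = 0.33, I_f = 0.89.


Result: 12.015 mm

Derivation:
Using Se = q * B * (1 - nu^2) * I_f / E
1 - nu^2 = 1 - 0.33^2 = 0.8911
Se = 114.1 * 3.5 * 0.8911 * 0.89 / 26361
Se = 0.012015 m
Convert to mm: Se = 0.012015 * 1000 = 12.015 mm


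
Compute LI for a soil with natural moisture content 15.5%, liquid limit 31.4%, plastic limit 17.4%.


First compute the plasticity index:
PI = LL - PL = 31.4 - 17.4 = 14.0
Then compute the liquidity index:
LI = (w - PL) / PI
LI = (15.5 - 17.4) / 14.0
LI = -0.136


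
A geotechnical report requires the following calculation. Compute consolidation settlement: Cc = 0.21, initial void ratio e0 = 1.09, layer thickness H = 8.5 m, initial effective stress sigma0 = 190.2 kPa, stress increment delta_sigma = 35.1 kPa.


Using Sc = Cc * H / (1 + e0) * log10((sigma0 + delta_sigma) / sigma0)
Stress ratio = (190.2 + 35.1) / 190.2 = 1.18454
log10(1.18454) = 0.0735507
Cc * H / (1 + e0) = 0.21 * 8.5 / (1 + 1.09) = 0.854067
Sc = 0.854067 * 0.0735507
Sc = 0.0628 m


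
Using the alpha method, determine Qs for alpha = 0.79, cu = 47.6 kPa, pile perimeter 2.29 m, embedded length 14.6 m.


Using Qs = alpha * cu * perimeter * L
Qs = 0.79 * 47.6 * 2.29 * 14.6
Qs = 1257.25 kN


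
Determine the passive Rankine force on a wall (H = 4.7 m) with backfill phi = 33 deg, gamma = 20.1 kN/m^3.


Compute passive earth pressure coefficient:
Kp = tan^2(45 + phi/2) = tan^2(61.5) = 3.39212
Compute passive force:
Pp = 0.5 * Kp * gamma * H^2
Pp = 0.5 * 3.39212 * 20.1 * 4.7^2
Pp = 753.07 kN/m


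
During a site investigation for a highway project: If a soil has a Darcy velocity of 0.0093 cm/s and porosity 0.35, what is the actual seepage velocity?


Result: 0.02657 cm/s

Derivation:
Using v_s = v_d / n
v_s = 0.0093 / 0.35
v_s = 0.02657 cm/s


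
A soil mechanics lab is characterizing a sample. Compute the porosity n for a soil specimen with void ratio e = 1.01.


Result: 0.5025

Derivation:
Using the relation n = e / (1 + e)
n = 1.01 / (1 + 1.01)
n = 1.01 / 2.01
n = 0.5025


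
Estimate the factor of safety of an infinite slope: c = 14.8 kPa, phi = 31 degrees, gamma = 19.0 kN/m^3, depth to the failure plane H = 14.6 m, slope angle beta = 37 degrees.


Using Fs = c / (gamma*H*sin(beta)*cos(beta)) + tan(phi)/tan(beta)
Cohesion contribution = 14.8 / (19.0*14.6*sin(37)*cos(37))
Cohesion contribution = 0.111005
Friction contribution = tan(31)/tan(37) = 0.797369
Fs = 0.111005 + 0.797369
Fs = 0.908


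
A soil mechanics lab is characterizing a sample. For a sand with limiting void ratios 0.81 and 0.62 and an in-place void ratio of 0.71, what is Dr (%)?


Result: 52.63 %

Derivation:
Using Dr = (e_max - e) / (e_max - e_min) * 100
e_max - e = 0.81 - 0.71 = 0.1
e_max - e_min = 0.81 - 0.62 = 0.19
Dr = 0.1 / 0.19 * 100
Dr = 52.63 %


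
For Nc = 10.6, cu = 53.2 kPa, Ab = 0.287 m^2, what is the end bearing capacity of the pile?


Using Qb = Nc * cu * Ab
Qb = 10.6 * 53.2 * 0.287
Qb = 161.85 kN


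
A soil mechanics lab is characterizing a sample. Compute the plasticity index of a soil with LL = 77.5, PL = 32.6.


Using PI = LL - PL
PI = 77.5 - 32.6
PI = 44.9


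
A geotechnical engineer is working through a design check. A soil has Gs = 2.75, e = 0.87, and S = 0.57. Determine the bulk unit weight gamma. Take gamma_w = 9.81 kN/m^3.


Using gamma = gamma_w * (Gs + S*e) / (1 + e)
Numerator: Gs + S*e = 2.75 + 0.57*0.87 = 3.2459
Denominator: 1 + e = 1 + 0.87 = 1.87
gamma = 9.81 * 3.2459 / 1.87
gamma = 17.028 kN/m^3


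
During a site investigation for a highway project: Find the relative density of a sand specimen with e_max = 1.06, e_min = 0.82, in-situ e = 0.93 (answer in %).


Using Dr = (e_max - e) / (e_max - e_min) * 100
e_max - e = 1.06 - 0.93 = 0.13
e_max - e_min = 1.06 - 0.82 = 0.24
Dr = 0.13 / 0.24 * 100
Dr = 54.17 %


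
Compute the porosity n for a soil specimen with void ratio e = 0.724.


Result: 0.42

Derivation:
Using the relation n = e / (1 + e)
n = 0.724 / (1 + 0.724)
n = 0.724 / 1.724
n = 0.42


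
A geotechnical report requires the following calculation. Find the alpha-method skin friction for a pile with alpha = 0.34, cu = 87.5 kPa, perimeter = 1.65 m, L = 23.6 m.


Using Qs = alpha * cu * perimeter * L
Qs = 0.34 * 87.5 * 1.65 * 23.6
Qs = 1158.47 kN


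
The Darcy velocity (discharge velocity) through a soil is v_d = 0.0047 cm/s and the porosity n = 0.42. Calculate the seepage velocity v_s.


Using v_s = v_d / n
v_s = 0.0047 / 0.42
v_s = 0.01119 cm/s


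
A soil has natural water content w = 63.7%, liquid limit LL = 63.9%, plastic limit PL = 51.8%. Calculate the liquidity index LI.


First compute the plasticity index:
PI = LL - PL = 63.9 - 51.8 = 12.1
Then compute the liquidity index:
LI = (w - PL) / PI
LI = (63.7 - 51.8) / 12.1
LI = 0.983


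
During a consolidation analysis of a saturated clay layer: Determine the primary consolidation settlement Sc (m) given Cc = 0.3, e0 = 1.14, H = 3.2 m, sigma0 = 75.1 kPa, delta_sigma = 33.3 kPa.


Result: 0.0715 m

Derivation:
Using Sc = Cc * H / (1 + e0) * log10((sigma0 + delta_sigma) / sigma0)
Stress ratio = (75.1 + 33.3) / 75.1 = 1.44341
log10(1.44341) = 0.159389
Cc * H / (1 + e0) = 0.3 * 3.2 / (1 + 1.14) = 0.448598
Sc = 0.448598 * 0.159389
Sc = 0.0715 m


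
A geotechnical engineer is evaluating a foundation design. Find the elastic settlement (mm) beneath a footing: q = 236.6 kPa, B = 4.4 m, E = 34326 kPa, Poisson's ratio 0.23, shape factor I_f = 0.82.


Using Se = q * B * (1 - nu^2) * I_f / E
1 - nu^2 = 1 - 0.23^2 = 0.9471
Se = 236.6 * 4.4 * 0.9471 * 0.82 / 34326
Se = 0.023553 m
Convert to mm: Se = 0.023553 * 1000 = 23.553 mm


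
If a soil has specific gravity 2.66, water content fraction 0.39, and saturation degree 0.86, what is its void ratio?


Using the relation e = Gs * w / S
e = 2.66 * 0.39 / 0.86
e = 1.2063


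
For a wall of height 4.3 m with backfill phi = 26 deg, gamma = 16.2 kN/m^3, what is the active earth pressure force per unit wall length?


Result: 58.48 kN/m

Derivation:
Compute active earth pressure coefficient:
Ka = tan^2(45 - phi/2) = tan^2(32.0) = 0.390462
Compute active force:
Pa = 0.5 * Ka * gamma * H^2
Pa = 0.5 * 0.390462 * 16.2 * 4.3^2
Pa = 58.48 kN/m


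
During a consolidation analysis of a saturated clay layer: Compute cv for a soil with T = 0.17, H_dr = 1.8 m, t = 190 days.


Using cv = T * H_dr^2 / t
H_dr^2 = 1.8^2 = 3.24
cv = 0.17 * 3.24 / 190
cv = 0.0029 m^2/day


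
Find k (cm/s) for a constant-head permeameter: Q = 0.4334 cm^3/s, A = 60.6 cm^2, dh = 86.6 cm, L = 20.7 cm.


Compute hydraulic gradient:
i = dh / L = 86.6 / 20.7 = 4.18357
Then apply Darcy's law:
k = Q / (A * i)
k = 0.4334 / (60.6 * 4.18357)
k = 0.4334 / 253.525
k = 0.001709 cm/s


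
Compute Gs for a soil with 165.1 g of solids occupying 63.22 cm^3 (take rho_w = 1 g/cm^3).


Result: 2.612

Derivation:
Using Gs = m_s / (V_s * rho_w)
Since rho_w = 1 g/cm^3:
Gs = 165.1 / 63.22
Gs = 2.612


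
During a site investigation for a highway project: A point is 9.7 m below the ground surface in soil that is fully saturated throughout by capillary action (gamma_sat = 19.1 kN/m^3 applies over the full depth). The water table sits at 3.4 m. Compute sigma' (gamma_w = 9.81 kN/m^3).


Total stress = gamma_sat * depth
sigma = 19.1 * 9.7 = 185.27 kPa
Pore water pressure u = gamma_w * (depth - d_wt)
u = 9.81 * (9.7 - 3.4) = 61.803 kPa
Effective stress = sigma - u
sigma' = 185.27 - 61.803 = 123.47 kPa


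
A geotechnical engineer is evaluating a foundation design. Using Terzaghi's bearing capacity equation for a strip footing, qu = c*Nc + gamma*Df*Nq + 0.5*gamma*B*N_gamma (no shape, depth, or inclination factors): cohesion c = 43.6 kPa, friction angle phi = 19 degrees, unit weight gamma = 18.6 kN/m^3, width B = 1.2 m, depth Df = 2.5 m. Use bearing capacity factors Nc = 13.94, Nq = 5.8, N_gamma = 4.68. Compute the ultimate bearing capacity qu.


Result: 929.71 kPa

Derivation:
Compute qu = c*Nc + gamma*Df*Nq + 0.5*gamma*B*N_gamma
Term 1: 43.6 * 13.94 = 607.784
Term 2: 18.6 * 2.5 * 5.8 = 269.7
Term 3: 0.5 * 18.6 * 1.2 * 4.68 = 52.2288
qu = 607.784 + 269.7 + 52.2288
qu = 929.71 kPa


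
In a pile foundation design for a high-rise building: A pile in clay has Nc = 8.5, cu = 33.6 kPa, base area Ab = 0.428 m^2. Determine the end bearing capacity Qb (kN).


Result: 122.24 kN

Derivation:
Using Qb = Nc * cu * Ab
Qb = 8.5 * 33.6 * 0.428
Qb = 122.24 kN


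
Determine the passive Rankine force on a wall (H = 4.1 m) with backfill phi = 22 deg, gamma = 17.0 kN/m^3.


Compute passive earth pressure coefficient:
Kp = tan^2(45 + phi/2) = tan^2(56.0) = 2.197987
Compute passive force:
Pp = 0.5 * Kp * gamma * H^2
Pp = 0.5 * 2.197987 * 17.0 * 4.1^2
Pp = 314.06 kN/m


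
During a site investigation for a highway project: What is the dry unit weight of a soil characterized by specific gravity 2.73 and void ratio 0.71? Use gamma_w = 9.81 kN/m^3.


Using gamma_d = Gs * gamma_w / (1 + e)
gamma_d = 2.73 * 9.81 / (1 + 0.71)
gamma_d = 2.73 * 9.81 / 1.71
gamma_d = 15.662 kN/m^3


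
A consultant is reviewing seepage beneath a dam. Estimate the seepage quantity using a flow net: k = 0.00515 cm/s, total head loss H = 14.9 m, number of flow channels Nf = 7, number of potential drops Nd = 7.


Convert k to m/s for unit consistency with H:
k = 0.00515 cm/s = 0.00515 / 100 m/s = 5.15e-05 m/s
Using q = k * H * Nf / Nd
Nf / Nd = 7 / 7 = 1.0
q = 5.15e-05 * 14.9 * 1.0
q = 0.0007673 m^3/s per m


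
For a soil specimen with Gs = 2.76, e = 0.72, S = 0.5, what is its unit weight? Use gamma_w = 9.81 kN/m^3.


Using gamma = gamma_w * (Gs + S*e) / (1 + e)
Numerator: Gs + S*e = 2.76 + 0.5*0.72 = 3.12
Denominator: 1 + e = 1 + 0.72 = 1.72
gamma = 9.81 * 3.12 / 1.72
gamma = 17.795 kN/m^3


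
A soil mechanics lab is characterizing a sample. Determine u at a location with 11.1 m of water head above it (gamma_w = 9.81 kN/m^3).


Using u = gamma_w * h_w
u = 9.81 * 11.1
u = 108.89 kPa


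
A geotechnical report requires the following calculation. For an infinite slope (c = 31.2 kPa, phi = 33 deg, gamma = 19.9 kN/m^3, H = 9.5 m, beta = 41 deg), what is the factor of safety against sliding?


Result: 1.08

Derivation:
Using Fs = c / (gamma*H*sin(beta)*cos(beta)) + tan(phi)/tan(beta)
Cohesion contribution = 31.2 / (19.9*9.5*sin(41)*cos(41))
Cohesion contribution = 0.333315
Friction contribution = tan(33)/tan(41) = 0.747058
Fs = 0.333315 + 0.747058
Fs = 1.08


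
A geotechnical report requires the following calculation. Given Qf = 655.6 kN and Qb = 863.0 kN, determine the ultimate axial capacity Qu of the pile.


Using Qu = Qf + Qb
Qu = 655.6 + 863.0
Qu = 1518.6 kN


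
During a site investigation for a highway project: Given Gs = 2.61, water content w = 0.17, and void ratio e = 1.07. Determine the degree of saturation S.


Result: 0.4147

Derivation:
Using S = Gs * w / e
S = 2.61 * 0.17 / 1.07
S = 0.4147


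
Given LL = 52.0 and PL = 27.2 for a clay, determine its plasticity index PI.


Using PI = LL - PL
PI = 52.0 - 27.2
PI = 24.8


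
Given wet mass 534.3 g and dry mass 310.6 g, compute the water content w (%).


Using w = (m_wet - m_dry) / m_dry * 100
m_wet - m_dry = 534.3 - 310.6 = 223.7 g
w = 223.7 / 310.6 * 100
w = 72.02 %


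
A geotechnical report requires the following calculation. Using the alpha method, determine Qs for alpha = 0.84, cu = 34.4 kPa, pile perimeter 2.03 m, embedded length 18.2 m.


Using Qs = alpha * cu * perimeter * L
Qs = 0.84 * 34.4 * 2.03 * 18.2
Qs = 1067.59 kN


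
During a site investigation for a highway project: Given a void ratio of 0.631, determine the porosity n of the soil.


Using the relation n = e / (1 + e)
n = 0.631 / (1 + 0.631)
n = 0.631 / 1.631
n = 0.3869


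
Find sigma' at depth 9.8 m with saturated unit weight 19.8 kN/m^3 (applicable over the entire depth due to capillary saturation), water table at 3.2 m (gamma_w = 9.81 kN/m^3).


Total stress = gamma_sat * depth
sigma = 19.8 * 9.8 = 194.04 kPa
Pore water pressure u = gamma_w * (depth - d_wt)
u = 9.81 * (9.8 - 3.2) = 64.746 kPa
Effective stress = sigma - u
sigma' = 194.04 - 64.746 = 129.29 kPa


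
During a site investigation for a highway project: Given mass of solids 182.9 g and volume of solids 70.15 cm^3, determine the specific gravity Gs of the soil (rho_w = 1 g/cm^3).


Using Gs = m_s / (V_s * rho_w)
Since rho_w = 1 g/cm^3:
Gs = 182.9 / 70.15
Gs = 2.607


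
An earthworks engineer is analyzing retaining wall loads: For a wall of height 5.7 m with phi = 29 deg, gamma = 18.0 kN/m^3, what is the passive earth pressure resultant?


Compute passive earth pressure coefficient:
Kp = tan^2(45 + phi/2) = tan^2(59.5) = 2.88206
Compute passive force:
Pp = 0.5 * Kp * gamma * H^2
Pp = 0.5 * 2.88206 * 18.0 * 5.7^2
Pp = 842.74 kN/m


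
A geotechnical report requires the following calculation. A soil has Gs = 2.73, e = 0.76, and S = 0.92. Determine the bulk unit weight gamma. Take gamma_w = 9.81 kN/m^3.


Using gamma = gamma_w * (Gs + S*e) / (1 + e)
Numerator: Gs + S*e = 2.73 + 0.92*0.76 = 3.4292
Denominator: 1 + e = 1 + 0.76 = 1.76
gamma = 9.81 * 3.4292 / 1.76
gamma = 19.114 kN/m^3


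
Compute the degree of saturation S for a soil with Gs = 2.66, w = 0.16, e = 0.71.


Using S = Gs * w / e
S = 2.66 * 0.16 / 0.71
S = 0.5994


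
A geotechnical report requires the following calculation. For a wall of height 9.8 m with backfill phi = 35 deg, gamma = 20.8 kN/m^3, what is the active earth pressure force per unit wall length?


Compute active earth pressure coefficient:
Ka = tan^2(45 - phi/2) = tan^2(27.5) = 0.27099
Compute active force:
Pa = 0.5 * Ka * gamma * H^2
Pa = 0.5 * 0.27099 * 20.8 * 9.8^2
Pa = 270.67 kN/m


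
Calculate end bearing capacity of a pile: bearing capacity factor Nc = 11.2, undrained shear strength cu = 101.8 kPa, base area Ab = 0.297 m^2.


Result: 338.63 kN

Derivation:
Using Qb = Nc * cu * Ab
Qb = 11.2 * 101.8 * 0.297
Qb = 338.63 kN


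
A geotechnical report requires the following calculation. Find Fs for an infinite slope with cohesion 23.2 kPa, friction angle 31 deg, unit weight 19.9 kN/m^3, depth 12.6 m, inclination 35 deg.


Using Fs = c / (gamma*H*sin(beta)*cos(beta)) + tan(phi)/tan(beta)
Cohesion contribution = 23.2 / (19.9*12.6*sin(35)*cos(35))
Cohesion contribution = 0.196928
Friction contribution = tan(31)/tan(35) = 0.858118
Fs = 0.196928 + 0.858118
Fs = 1.055


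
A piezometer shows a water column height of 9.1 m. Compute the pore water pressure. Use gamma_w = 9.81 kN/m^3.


Result: 89.27 kPa

Derivation:
Using u = gamma_w * h_w
u = 9.81 * 9.1
u = 89.27 kPa


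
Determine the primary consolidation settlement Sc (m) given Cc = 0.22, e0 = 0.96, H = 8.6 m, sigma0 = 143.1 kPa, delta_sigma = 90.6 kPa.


Using Sc = Cc * H / (1 + e0) * log10((sigma0 + delta_sigma) / sigma0)
Stress ratio = (143.1 + 90.6) / 143.1 = 1.63312
log10(1.63312) = 0.213019
Cc * H / (1 + e0) = 0.22 * 8.6 / (1 + 0.96) = 0.965306
Sc = 0.965306 * 0.213019
Sc = 0.2056 m


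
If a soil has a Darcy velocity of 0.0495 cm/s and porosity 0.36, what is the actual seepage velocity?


Using v_s = v_d / n
v_s = 0.0495 / 0.36
v_s = 0.1375 cm/s


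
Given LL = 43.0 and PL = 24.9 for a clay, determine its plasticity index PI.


Result: 18.1

Derivation:
Using PI = LL - PL
PI = 43.0 - 24.9
PI = 18.1


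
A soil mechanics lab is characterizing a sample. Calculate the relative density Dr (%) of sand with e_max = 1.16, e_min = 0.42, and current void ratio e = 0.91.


Using Dr = (e_max - e) / (e_max - e_min) * 100
e_max - e = 1.16 - 0.91 = 0.25
e_max - e_min = 1.16 - 0.42 = 0.74
Dr = 0.25 / 0.74 * 100
Dr = 33.78 %


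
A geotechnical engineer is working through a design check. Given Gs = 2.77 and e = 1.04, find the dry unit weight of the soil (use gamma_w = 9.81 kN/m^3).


Result: 13.32 kN/m^3

Derivation:
Using gamma_d = Gs * gamma_w / (1 + e)
gamma_d = 2.77 * 9.81 / (1 + 1.04)
gamma_d = 2.77 * 9.81 / 2.04
gamma_d = 13.32 kN/m^3


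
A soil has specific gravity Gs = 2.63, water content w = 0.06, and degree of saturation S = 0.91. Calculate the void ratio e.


Using the relation e = Gs * w / S
e = 2.63 * 0.06 / 0.91
e = 0.1734


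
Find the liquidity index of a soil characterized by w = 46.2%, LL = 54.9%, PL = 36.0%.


Result: 0.54

Derivation:
First compute the plasticity index:
PI = LL - PL = 54.9 - 36.0 = 18.9
Then compute the liquidity index:
LI = (w - PL) / PI
LI = (46.2 - 36.0) / 18.9
LI = 0.54


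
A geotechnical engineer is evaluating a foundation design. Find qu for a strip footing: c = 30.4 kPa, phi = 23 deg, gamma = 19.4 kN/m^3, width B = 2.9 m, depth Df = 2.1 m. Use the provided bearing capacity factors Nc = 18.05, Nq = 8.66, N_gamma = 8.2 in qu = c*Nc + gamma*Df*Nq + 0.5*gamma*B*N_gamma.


Result: 1132.19 kPa

Derivation:
Compute qu = c*Nc + gamma*Df*Nq + 0.5*gamma*B*N_gamma
Term 1: 30.4 * 18.05 = 548.72
Term 2: 19.4 * 2.1 * 8.66 = 352.8084
Term 3: 0.5 * 19.4 * 2.9 * 8.2 = 230.666
qu = 548.72 + 352.8084 + 230.666
qu = 1132.19 kPa


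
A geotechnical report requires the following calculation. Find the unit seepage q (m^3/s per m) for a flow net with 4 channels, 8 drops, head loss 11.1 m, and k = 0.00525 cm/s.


Result: 0.0002914 m^3/s per m

Derivation:
Convert k to m/s for unit consistency with H:
k = 0.00525 cm/s = 0.00525 / 100 m/s = 5.25e-05 m/s
Using q = k * H * Nf / Nd
Nf / Nd = 4 / 8 = 0.5
q = 5.25e-05 * 11.1 * 0.5
q = 0.0002914 m^3/s per m


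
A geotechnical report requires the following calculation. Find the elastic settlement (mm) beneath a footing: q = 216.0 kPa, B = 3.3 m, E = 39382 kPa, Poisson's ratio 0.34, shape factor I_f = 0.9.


Result: 14.407 mm

Derivation:
Using Se = q * B * (1 - nu^2) * I_f / E
1 - nu^2 = 1 - 0.34^2 = 0.8844
Se = 216.0 * 3.3 * 0.8844 * 0.9 / 39382
Se = 0.014407 m
Convert to mm: Se = 0.014407 * 1000 = 14.407 mm


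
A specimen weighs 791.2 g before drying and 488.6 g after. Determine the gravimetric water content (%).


Using w = (m_wet - m_dry) / m_dry * 100
m_wet - m_dry = 791.2 - 488.6 = 302.6 g
w = 302.6 / 488.6 * 100
w = 61.93 %


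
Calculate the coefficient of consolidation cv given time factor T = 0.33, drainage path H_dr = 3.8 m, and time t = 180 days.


Using cv = T * H_dr^2 / t
H_dr^2 = 3.8^2 = 14.44
cv = 0.33 * 14.44 / 180
cv = 0.02647 m^2/day


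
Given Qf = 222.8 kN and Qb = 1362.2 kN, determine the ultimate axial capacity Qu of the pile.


Result: 1585.0 kN

Derivation:
Using Qu = Qf + Qb
Qu = 222.8 + 1362.2
Qu = 1585.0 kN


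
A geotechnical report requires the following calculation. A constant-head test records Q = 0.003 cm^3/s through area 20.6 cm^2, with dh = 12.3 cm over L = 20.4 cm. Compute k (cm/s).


Compute hydraulic gradient:
i = dh / L = 12.3 / 20.4 = 0.602941
Then apply Darcy's law:
k = Q / (A * i)
k = 0.003 / (20.6 * 0.602941)
k = 0.003 / 12.4206
k = 0.000242 cm/s


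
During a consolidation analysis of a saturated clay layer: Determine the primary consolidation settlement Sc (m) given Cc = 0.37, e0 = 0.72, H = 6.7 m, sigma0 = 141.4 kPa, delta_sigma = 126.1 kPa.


Result: 0.3991 m

Derivation:
Using Sc = Cc * H / (1 + e0) * log10((sigma0 + delta_sigma) / sigma0)
Stress ratio = (141.4 + 126.1) / 141.4 = 1.8918
log10(1.8918) = 0.276874
Cc * H / (1 + e0) = 0.37 * 6.7 / (1 + 0.72) = 1.44128
Sc = 1.44128 * 0.276874
Sc = 0.3991 m


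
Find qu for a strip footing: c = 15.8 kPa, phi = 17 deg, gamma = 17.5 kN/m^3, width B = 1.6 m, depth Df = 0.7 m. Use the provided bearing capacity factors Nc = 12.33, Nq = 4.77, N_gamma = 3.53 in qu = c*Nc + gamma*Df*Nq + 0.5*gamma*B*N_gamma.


Result: 302.67 kPa

Derivation:
Compute qu = c*Nc + gamma*Df*Nq + 0.5*gamma*B*N_gamma
Term 1: 15.8 * 12.33 = 194.814
Term 2: 17.5 * 0.7 * 4.77 = 58.4325
Term 3: 0.5 * 17.5 * 1.6 * 3.53 = 49.42
qu = 194.814 + 58.4325 + 49.42
qu = 302.67 kPa


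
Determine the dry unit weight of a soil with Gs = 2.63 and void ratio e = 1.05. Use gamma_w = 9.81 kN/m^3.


Using gamma_d = Gs * gamma_w / (1 + e)
gamma_d = 2.63 * 9.81 / (1 + 1.05)
gamma_d = 2.63 * 9.81 / 2.05
gamma_d = 12.586 kN/m^3


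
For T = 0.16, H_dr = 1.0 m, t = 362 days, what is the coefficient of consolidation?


Using cv = T * H_dr^2 / t
H_dr^2 = 1.0^2 = 1.0
cv = 0.16 * 1.0 / 362
cv = 0.00044 m^2/day


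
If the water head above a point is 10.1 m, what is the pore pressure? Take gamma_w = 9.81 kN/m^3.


Using u = gamma_w * h_w
u = 9.81 * 10.1
u = 99.08 kPa


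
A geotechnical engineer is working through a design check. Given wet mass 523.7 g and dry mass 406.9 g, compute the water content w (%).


Using w = (m_wet - m_dry) / m_dry * 100
m_wet - m_dry = 523.7 - 406.9 = 116.8 g
w = 116.8 / 406.9 * 100
w = 28.7 %


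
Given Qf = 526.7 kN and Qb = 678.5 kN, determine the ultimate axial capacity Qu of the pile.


Using Qu = Qf + Qb
Qu = 526.7 + 678.5
Qu = 1205.2 kN


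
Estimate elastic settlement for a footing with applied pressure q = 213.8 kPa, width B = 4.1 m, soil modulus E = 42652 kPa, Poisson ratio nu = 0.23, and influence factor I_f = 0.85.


Using Se = q * B * (1 - nu^2) * I_f / E
1 - nu^2 = 1 - 0.23^2 = 0.9471
Se = 213.8 * 4.1 * 0.9471 * 0.85 / 42652
Se = 0.016545 m
Convert to mm: Se = 0.016545 * 1000 = 16.545 mm


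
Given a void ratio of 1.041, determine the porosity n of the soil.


Using the relation n = e / (1 + e)
n = 1.041 / (1 + 1.041)
n = 1.041 / 2.041
n = 0.51


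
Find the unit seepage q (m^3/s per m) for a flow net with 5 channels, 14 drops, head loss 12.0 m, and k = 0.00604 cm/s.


Result: 0.0002589 m^3/s per m

Derivation:
Convert k to m/s for unit consistency with H:
k = 0.00604 cm/s = 0.00604 / 100 m/s = 6.04e-05 m/s
Using q = k * H * Nf / Nd
Nf / Nd = 5 / 14 = 0.3571
q = 6.04e-05 * 12.0 * 0.3571
q = 0.0002589 m^3/s per m


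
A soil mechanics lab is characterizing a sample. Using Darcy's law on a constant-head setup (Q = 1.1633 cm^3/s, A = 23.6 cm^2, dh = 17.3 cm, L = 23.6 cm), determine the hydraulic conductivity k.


Result: 0.067243 cm/s

Derivation:
Compute hydraulic gradient:
i = dh / L = 17.3 / 23.6 = 0.733051
Then apply Darcy's law:
k = Q / (A * i)
k = 1.1633 / (23.6 * 0.733051)
k = 1.1633 / 17.3
k = 0.067243 cm/s


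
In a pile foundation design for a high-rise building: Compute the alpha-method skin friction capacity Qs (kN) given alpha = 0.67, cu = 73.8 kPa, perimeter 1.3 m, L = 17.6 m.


Using Qs = alpha * cu * perimeter * L
Qs = 0.67 * 73.8 * 1.3 * 17.6
Qs = 1131.32 kN


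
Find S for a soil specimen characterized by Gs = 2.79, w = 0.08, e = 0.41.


Using S = Gs * w / e
S = 2.79 * 0.08 / 0.41
S = 0.5444


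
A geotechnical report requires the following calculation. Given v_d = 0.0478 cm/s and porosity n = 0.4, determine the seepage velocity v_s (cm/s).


Result: 0.1195 cm/s

Derivation:
Using v_s = v_d / n
v_s = 0.0478 / 0.4
v_s = 0.1195 cm/s


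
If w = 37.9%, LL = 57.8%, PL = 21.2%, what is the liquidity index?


First compute the plasticity index:
PI = LL - PL = 57.8 - 21.2 = 36.6
Then compute the liquidity index:
LI = (w - PL) / PI
LI = (37.9 - 21.2) / 36.6
LI = 0.456


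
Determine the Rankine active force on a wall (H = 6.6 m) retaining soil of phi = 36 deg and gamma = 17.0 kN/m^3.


Compute active earth pressure coefficient:
Ka = tan^2(45 - phi/2) = tan^2(27.0) = 0.259616
Compute active force:
Pa = 0.5 * Ka * gamma * H^2
Pa = 0.5 * 0.259616 * 17.0 * 6.6^2
Pa = 96.13 kN/m


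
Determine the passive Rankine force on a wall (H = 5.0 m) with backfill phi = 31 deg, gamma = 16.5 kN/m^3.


Compute passive earth pressure coefficient:
Kp = tan^2(45 + phi/2) = tan^2(60.5) = 3.124035
Compute passive force:
Pp = 0.5 * Kp * gamma * H^2
Pp = 0.5 * 3.124035 * 16.5 * 5.0^2
Pp = 644.33 kN/m


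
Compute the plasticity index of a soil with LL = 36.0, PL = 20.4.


Result: 15.6

Derivation:
Using PI = LL - PL
PI = 36.0 - 20.4
PI = 15.6


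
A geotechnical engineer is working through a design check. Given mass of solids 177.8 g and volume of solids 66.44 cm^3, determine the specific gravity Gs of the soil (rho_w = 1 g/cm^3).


Using Gs = m_s / (V_s * rho_w)
Since rho_w = 1 g/cm^3:
Gs = 177.8 / 66.44
Gs = 2.676
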